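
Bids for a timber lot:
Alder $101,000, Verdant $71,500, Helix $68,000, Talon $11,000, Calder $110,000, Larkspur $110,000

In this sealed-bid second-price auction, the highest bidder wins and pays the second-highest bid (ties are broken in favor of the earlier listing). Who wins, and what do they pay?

Calder pays $110,000

Bids in order: 110,000 (Calder) > 110,000 (Larkspur) > 101,000 (Alder) > 71,500 (Verdant) > 68,000 (Helix) > 11,000 (Talon)
Tie at $110,000 → Calder wins by tie-break.
Calder wins with the highest bid; price is set by the runner-up at $110,000.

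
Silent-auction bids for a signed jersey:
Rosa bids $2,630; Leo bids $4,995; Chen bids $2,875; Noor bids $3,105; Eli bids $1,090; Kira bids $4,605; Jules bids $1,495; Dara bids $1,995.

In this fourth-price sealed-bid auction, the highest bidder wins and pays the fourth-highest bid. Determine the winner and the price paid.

Rule: the highest bidder wins and pays the fourth-highest bid.
Sorting bids: 4,995 (Leo) > 4,605 (Kira) > 3,105 (Noor) > 2,875 (Chen) > 2,630 (Rosa) > 1,995 (Dara) > …
Leo wins; payment is bid #4 in the ranking = $2,875.

Leo pays $2,875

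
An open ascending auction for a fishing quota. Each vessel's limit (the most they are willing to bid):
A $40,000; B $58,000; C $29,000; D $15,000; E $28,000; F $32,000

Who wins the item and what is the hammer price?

Limits in order: 58,000 (B) > 40,000 (A) > 32,000 (F) > 29,000 (C) > 28,000 (E) > 15,000 (D)
Bidding ends when A exits at $40,000; B takes it.

B wins at $40,000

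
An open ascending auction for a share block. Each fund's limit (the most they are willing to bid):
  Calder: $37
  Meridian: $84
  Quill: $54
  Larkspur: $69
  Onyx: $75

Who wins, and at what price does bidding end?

Meridian wins at $75

Limits in order: 84 (Meridian) > 75 (Onyx) > 69 (Larkspur) > 54 (Quill) > 37 (Calder)
Bidding ends when Onyx exits at $75; Meridian takes it.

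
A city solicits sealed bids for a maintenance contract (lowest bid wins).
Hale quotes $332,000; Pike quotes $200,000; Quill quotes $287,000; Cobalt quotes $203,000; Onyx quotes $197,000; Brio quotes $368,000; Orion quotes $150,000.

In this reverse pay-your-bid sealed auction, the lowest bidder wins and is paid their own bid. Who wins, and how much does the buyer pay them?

Bids in order: 150,000 (Orion) < 197,000 (Onyx) < 200,000 (Pike) < 203,000 (Cobalt) < 287,000 (Quill) < 332,000 (Hale) < …
Orion is lowest → is paid own bid, $150,000.

Orion is paid $150,000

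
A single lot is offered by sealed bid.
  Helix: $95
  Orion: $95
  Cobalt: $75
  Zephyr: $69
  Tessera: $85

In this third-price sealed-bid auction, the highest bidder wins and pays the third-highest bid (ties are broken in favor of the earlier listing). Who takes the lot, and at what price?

Third-price sealed-bid auction: the highest bidder wins and pays the third-highest bid.
Sorting bids: 95 (Helix) > 95 (Orion) > 85 (Tessera) > 75 (Cobalt) > 69 (Zephyr)
Helix and Orion tie at $95; tie-break gives it to Helix.
Helix wins; payment is bid #3 in the ranking = $85.

Helix pays $85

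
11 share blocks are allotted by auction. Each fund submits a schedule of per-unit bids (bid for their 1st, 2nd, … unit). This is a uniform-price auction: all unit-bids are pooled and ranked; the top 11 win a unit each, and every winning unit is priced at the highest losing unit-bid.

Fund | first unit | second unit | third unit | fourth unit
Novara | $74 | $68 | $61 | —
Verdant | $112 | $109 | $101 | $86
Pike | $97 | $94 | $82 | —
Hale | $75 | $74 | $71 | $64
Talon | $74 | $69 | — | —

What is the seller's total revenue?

Merging the schedules and taking the best 11: 112 (Verdant-1), 109 (Verdant-2), 101 (Verdant-3), 97 (Pike-1), 94 (Pike-2), 86 (Verdant-4), 82 (Pike-3), 75 (Hale-1), 74 (Novara-1), 74 (Hale-2), 74 (Talon-1)
First bid not allocated: $71.
Allocation: Hale 2, Novara 1, Pike 3, Talon 1, Verdant 4. Every unit priced at $71.
Revenue = 11 × 71 = $781.

Total revenue: $781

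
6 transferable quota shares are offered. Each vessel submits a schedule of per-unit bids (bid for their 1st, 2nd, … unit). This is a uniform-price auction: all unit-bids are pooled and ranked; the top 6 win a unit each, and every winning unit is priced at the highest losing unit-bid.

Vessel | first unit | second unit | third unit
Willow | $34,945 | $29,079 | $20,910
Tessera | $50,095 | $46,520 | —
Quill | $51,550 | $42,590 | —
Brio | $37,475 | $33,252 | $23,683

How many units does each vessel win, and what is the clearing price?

Pooled unit-bids ranked (top 6): 51,550 (Quill-1), 50,095 (Tessera-1), 46,520 (Tessera-2), 42,590 (Quill-2), 37,475 (Brio-1), 34,945 (Willow-1)
First bid not allocated: $33,252.
Allocation: Brio 1, Quill 2, Tessera 2, Willow 1.

Brio 1, Quill 2, Tessera 2, Willow 1; clearing price $33,252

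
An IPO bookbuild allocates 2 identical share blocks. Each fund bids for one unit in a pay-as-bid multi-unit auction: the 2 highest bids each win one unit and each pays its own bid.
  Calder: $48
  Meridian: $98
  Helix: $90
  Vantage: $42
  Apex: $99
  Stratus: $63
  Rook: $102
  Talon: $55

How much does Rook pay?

Ordering the bids: 102 (Rook), 99 (Apex), 98 (Meridian), 90 (Helix), …
The 2 highest are Rook, Apex.
Rook wins → own bid $102.

Rook pays $102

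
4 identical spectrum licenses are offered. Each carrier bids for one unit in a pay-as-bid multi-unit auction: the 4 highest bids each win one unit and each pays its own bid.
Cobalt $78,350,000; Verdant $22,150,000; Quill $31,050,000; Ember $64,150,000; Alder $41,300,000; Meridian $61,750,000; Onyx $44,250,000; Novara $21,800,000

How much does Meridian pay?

Meridian pays $61,750,000

Ordering the bids: 78,350,000 (Cobalt), 64,150,000 (Ember), 61,750,000 (Meridian), 44,250,000 (Onyx), 41,300,000 (Alder), 31,050,000 (Quill), …
Winners (4 units): Cobalt, Ember, Meridian, Onyx.
Meridian wins → own bid $61,750,000.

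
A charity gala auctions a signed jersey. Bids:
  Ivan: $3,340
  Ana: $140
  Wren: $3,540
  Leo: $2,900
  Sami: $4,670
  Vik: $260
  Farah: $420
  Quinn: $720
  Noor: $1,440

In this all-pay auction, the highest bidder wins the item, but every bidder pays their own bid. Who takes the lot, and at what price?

Sami pays $4,670

Bids ranked: 4,670 (Sami) > 3,540 (Wren) > 3,340 (Ivan) > 2,900 (Leo) > 1,440 (Noor) > 720 (Quinn) > …
Sami is highest and takes the item; every bidder forfeits their bid.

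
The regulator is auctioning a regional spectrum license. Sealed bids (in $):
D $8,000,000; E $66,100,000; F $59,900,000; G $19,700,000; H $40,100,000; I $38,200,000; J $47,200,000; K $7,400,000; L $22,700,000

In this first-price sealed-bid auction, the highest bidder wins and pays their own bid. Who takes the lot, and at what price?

E pays $66,100,000

Rule: the highest bidder wins and pays their own bid.
Bids ranked: 66,100,000 (E) > 59,900,000 (F) > 47,200,000 (J) > 40,100,000 (H) > 38,200,000 (I) > 22,700,000 (L) > …
E has the highest bid and pays exactly that: $66,100,000.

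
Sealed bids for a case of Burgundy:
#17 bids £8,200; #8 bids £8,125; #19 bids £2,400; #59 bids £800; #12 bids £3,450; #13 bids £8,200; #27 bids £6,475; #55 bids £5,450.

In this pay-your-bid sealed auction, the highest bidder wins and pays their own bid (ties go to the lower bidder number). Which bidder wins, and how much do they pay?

Bids in order: 8,200 (#13) > 8,200 (#17) > 8,125 (#8) > 6,475 (#27) > 5,450 (#55) > 3,450 (#12) > …
Tie at £8,200 → #13 wins by tie-break.
First-price: #13 pays what they bid, £8,200.

#13 pays £8,200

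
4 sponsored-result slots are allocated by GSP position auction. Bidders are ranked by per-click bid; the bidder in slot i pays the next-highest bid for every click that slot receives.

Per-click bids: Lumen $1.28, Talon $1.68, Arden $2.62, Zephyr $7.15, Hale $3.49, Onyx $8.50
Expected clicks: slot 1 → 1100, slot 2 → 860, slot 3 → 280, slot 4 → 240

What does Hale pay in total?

Hale pays $733.60

Per-click bids in order: $8.50 (Onyx) > $7.15 (Zephyr) > $3.49 (Hale) > $2.62 (Arden) > $1.68 (Talon) > …
Hale holds slot 3 → pays next bid $2.62 × 280 clicks = $733.60.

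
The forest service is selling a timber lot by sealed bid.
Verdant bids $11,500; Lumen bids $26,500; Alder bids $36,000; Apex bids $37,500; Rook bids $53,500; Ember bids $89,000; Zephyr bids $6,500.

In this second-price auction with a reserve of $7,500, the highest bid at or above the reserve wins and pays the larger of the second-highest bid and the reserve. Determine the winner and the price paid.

Bids ranked: 89,000 (Ember) > 53,500 (Rook) > 37,500 (Apex) > 36,000 (Alder) > 26,500 (Lumen) > 11,500 (Verdant) > …
Ember has the top bid at or above the reserve ($89,000).
max(second-highest $53,500, reserve $7,500) = $53,500; the reserve does not bind.

Ember pays $53,500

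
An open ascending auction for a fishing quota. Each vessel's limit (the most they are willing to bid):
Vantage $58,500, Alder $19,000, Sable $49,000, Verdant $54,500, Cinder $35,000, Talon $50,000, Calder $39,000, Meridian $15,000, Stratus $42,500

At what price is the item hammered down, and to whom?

Sorting limits: 58,500 (Vantage) > 54,500 (Verdant) > 50,000 (Talon) > 49,000 (Sable) > 42,500 (Stratus) > 39,000 (Calder) > …
Once the price passes $54,500, only Vantage is left; the hammer falls at Verdant's limit of $54,500.

Vantage wins at $54,500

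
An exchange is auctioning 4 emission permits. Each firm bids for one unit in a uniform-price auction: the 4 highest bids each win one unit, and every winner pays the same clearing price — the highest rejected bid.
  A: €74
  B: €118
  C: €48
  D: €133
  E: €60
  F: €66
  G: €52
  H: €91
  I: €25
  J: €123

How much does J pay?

Bids ranked high→low: 133 (D), 123 (J), 118 (B), 91 (H), 74 (A), 66 (F), …
The 4 highest are D, J, B, H.
First losing bid is A's €74, which sets the uniform price.
J wins → pays €74.

J pays €74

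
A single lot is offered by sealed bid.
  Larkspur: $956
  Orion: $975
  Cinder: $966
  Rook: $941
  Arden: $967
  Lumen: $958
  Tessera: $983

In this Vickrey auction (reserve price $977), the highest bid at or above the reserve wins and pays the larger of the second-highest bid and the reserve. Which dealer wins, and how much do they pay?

Tessera pays $977

Bids ranked: 983 (Tessera) > 975 (Orion) > 967 (Arden) > 966 (Cinder) > 958 (Lumen) > 956 (Larkspur) > …
Highest eligible bid: Tessera at $983.
Second-highest bid $975 is below the reserve $977, so the reserve binds → payment $977.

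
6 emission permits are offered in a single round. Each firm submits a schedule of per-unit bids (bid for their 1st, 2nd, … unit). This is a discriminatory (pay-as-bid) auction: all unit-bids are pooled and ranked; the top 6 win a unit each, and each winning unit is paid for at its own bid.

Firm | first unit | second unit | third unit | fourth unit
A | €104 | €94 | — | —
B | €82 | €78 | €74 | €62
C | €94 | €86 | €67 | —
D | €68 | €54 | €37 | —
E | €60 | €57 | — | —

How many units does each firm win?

All unit-bids, highest first — top 6: 104 (A-1), 94 (A-2), 94 (C-1), 86 (C-2), 82 (B-1), 78 (B-2)
Next rejected bid: €74 (not a price — pay-as-bid).
Allocation: A 2, B 2, C 2.

A 2, B 2, C 2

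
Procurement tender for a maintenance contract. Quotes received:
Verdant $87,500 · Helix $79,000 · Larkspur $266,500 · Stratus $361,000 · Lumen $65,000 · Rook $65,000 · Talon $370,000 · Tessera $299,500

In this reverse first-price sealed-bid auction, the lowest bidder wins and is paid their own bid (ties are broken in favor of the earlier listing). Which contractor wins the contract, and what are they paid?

Lumen is paid $65,000

Sorting bids: 65,000 (Lumen) < 65,000 (Rook) < 79,000 (Helix) < 87,500 (Verdant) < 266,500 (Larkspur) < 299,500 (Tessera) < …
Lumen and Rook tie at $65,000; tie-break gives it to Lumen.
Lumen has the lowest bid and is paid exactly that: $65,000.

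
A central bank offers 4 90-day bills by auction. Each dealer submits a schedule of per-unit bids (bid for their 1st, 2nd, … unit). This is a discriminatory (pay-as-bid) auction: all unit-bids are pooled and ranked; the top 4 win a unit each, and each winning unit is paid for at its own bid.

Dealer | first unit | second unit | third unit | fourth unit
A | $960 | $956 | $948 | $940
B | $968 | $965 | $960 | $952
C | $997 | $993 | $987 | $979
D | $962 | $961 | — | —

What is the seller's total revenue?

Total revenue: $3,956

Merging the schedules and taking the best 4: 997 (C-1), 993 (C-2), 987 (C-3), 979 (C-4)
Next rejected bid: $968 (not a price — pay-as-bid).
Each winning unit pays its own bid.
Revenue = 997 + 993 + 987 + 979 = $3,956.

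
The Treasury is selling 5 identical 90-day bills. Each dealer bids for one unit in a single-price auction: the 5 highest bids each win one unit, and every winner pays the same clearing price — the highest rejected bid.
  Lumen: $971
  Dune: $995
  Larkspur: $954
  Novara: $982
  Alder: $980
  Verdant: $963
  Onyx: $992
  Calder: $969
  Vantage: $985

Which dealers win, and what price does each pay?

Dune, Onyx, Vantage, Novara, Alder; each pays $971

Sorting: 995 (Dune), 992 (Onyx), 985 (Vantage), 982 (Novara), 980 (Alder), 971 (Lumen), 969 (Calder), …
The 5 highest are Dune, Onyx, Vantage, Novara, Alder.
First losing bid is Lumen's $971, which sets the uniform price.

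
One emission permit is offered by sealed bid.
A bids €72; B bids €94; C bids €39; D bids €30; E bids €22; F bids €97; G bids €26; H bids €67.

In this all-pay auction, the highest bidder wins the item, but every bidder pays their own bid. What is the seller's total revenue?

All-pay auction: the highest bidder wins the item, but every bidder pays their own bid.
Bids ranked: 97 (F) > 94 (B) > 72 (A) > 67 (H) > 39 (C) > 30 (D) > …
Every bidder forfeits their bid regardless of winning.
Revenue = 72 + 94 + 39 + 30 + 22 + 97 + 26 + 67 = €447.

Total revenue: €447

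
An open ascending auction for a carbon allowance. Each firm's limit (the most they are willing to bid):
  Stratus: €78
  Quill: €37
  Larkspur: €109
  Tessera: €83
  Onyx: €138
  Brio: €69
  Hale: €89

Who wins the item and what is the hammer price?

Onyx wins at €109

Ascending (English) auction: the price rises until one bidder remains; the winner pays the price at which the last rival dropped out.
Sorting limits: 138 (Onyx) > 109 (Larkspur) > 89 (Hale) > 83 (Tessera) > 78 (Stratus) > 69 (Brio) > …
Once the price passes €109, only Onyx is left; the hammer falls at Larkspur's limit of €109.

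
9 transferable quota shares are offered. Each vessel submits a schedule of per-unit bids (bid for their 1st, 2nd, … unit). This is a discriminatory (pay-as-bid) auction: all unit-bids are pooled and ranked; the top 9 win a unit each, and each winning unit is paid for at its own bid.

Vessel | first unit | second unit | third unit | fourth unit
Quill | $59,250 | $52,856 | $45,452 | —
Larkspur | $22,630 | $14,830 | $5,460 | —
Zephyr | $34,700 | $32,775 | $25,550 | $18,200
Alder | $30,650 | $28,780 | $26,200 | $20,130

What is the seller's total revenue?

All unit-bids, highest first — top 9: 59,250 (Quill-1), 52,856 (Quill-2), 45,452 (Quill-3), 34,700 (Zephyr-1), 32,775 (Zephyr-2), 30,650 (Alder-1), 28,780 (Alder-2), 26,200 (Alder-3), 25,550 (Zephyr-3)
Next rejected bid: $22,630 (not a price — pay-as-bid).
Each winning unit pays its own bid.
Revenue = 59,250 + 52,856 + 45,452 + 34,700 + 32,775 + 30,650 + 28,780 + 26,200 + 25,550 = $336,213.

Total revenue: $336,213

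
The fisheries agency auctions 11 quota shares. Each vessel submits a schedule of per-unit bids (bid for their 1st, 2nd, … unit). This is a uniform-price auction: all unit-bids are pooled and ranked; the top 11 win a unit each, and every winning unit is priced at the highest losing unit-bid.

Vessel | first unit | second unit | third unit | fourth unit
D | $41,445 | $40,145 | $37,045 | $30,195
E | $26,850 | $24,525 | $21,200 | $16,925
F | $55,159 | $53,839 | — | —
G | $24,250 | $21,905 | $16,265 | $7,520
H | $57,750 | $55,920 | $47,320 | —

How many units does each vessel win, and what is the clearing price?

D 4, E 2, F 2, H 3; clearing price $24,250

Merging the schedules and taking the best 11: 57,750 (H-1), 55,920 (H-2), 55,159 (F-1), 53,839 (F-2), 47,320 (H-3), 41,445 (D-1), 40,145 (D-2), 37,045 (D-3), 30,195 (D-4), 26,850 (E-1), 24,525 (E-2)
First bid not allocated: $24,250.
Allocation: D 4, E 2, F 2, H 3.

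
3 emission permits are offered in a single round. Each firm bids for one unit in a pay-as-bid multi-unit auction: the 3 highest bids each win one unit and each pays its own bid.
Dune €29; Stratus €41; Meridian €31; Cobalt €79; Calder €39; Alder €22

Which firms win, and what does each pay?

Bids ranked high→low: 79 (Cobalt), 41 (Stratus), 39 (Calder), 31 (Meridian), 29 (Dune), …
Top 3: Cobalt, Stratus, Calder.
Each winner pays its own bid: Cobalt €79, Stratus €41, Calder €39.

Cobalt €79, Stratus €41, Calder €39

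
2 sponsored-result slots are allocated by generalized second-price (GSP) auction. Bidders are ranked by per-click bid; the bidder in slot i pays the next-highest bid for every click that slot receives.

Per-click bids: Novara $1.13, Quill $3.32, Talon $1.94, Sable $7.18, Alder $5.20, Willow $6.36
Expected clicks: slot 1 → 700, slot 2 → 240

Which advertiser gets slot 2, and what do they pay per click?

Per-click bids in order: $7.18 (Sable) > $6.36 (Willow) > $5.20 (Alder) > …
Slot 2 goes to the second-ranked bidder, Willow, who pays the next bid down: $5.20/click.

Willow; $5.20 per click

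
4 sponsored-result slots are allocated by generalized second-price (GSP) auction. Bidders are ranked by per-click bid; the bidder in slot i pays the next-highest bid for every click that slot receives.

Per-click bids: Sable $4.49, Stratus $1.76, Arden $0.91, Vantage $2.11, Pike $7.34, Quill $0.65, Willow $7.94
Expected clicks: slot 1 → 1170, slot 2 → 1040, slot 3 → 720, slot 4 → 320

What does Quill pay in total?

Quill pays $0.00

Per-click bids in order: $7.94 (Willow) > $7.34 (Pike) > $4.49 (Sable) > $2.11 (Vantage) > $1.76 (Stratus) > …
Quill ranks below slot 4 → no slot, pays nothing.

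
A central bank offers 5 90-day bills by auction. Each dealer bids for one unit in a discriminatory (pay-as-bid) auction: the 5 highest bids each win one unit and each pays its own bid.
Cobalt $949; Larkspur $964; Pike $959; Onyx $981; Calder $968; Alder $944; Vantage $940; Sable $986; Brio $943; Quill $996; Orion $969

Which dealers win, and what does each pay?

Quill $996, Sable $986, Onyx $981, Orion $969, Calder $968

Sorting: 996 (Quill), 986 (Sable), 981 (Onyx), 969 (Orion), 968 (Calder), 964 (Larkspur), 959 (Pike), …
Winners (5 units): Quill, Sable, Onyx, Orion, Calder.
Each winner pays its own bid: Quill $996, Sable $986, Onyx $981, Orion $969, Calder $968.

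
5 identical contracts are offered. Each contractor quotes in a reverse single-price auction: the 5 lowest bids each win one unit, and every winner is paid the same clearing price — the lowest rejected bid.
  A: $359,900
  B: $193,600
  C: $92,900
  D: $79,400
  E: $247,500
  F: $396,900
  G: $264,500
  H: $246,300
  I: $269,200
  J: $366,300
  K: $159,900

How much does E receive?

Ordering the bids: 79,400 (D), 92,900 (C), 159,900 (K), 193,600 (B), 246,300 (H), 247,500 (E), 264,500 (G), …
The 5 lowest are D, C, K, B, H.
Lowest unsuccessful bid: $247,500 → clearing price.
E does not win → is paid $0.

E is paid $0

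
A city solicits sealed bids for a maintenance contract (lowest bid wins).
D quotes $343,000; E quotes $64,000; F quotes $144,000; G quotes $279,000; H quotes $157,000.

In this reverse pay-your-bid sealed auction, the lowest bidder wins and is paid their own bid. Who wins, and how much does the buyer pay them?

E is paid $64,000

Sorting bids: 64,000 (E) < 144,000 (F) < 157,000 (H) < 279,000 (G) < 343,000 (D)
First-price: E is paid what they bid, $64,000.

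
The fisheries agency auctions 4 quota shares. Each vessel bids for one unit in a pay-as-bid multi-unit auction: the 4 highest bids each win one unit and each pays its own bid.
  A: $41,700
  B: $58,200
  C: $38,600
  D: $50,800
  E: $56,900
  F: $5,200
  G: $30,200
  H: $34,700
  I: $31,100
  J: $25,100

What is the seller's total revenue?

Bids ranked high→low: 58,200 (B), 56,900 (E), 50,800 (D), 41,700 (A), 38,600 (C), 34,700 (H), …
Top 4: B, E, D, A.
Total revenue = 58,200 + 56,900 + 50,800 + 41,700 = $207,600.

Total revenue: $207,600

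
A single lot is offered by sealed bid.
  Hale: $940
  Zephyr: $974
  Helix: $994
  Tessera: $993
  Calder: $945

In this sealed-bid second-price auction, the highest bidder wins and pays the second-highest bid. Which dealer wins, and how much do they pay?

Sorting bids: 994 (Helix) > 993 (Tessera) > 974 (Zephyr) > 945 (Calder) > 940 (Hale)
Second-price: Helix pays Tessera's bid of $993.

Helix pays $993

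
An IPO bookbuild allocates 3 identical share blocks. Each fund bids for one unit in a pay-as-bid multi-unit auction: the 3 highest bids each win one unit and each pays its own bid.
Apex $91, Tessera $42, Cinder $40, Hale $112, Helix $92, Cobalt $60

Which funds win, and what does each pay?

Sorting: 112 (Hale), 92 (Helix), 91 (Apex), 60 (Cobalt), 42 (Tessera), …
Winners (3 units): Hale, Helix, Apex.
Each winner pays its own bid: Hale $112, Helix $92, Apex $91.

Hale $112, Helix $92, Apex $91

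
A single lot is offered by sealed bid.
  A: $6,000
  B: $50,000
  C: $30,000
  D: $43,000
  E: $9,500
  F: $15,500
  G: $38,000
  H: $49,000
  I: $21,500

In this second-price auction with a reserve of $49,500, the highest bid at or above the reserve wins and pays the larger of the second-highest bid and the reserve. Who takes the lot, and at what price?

Rule: the highest bid at or above the reserve wins and pays the larger of the second-highest bid and the reserve.
Bids ranked: 50,000 (B) > 49,000 (H) > 43,000 (D) > 38,000 (G) > 30,000 (C) > 21,500 (I) > …
B has the top bid at or above the reserve ($50,000).
Second-highest bid $49,000 is below the reserve $49,500, so the reserve binds → payment $49,500.

B pays $49,500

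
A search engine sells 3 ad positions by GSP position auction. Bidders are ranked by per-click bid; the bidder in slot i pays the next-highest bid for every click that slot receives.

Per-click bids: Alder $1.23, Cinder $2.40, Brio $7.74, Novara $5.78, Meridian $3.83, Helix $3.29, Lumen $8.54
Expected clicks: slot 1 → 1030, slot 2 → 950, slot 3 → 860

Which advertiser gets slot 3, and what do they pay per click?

Per-click bids in order: $8.54 (Lumen) > $7.74 (Brio) > $5.78 (Novara) > $3.83 (Meridian) > …
Slot 3 goes to the third-ranked bidder, Novara, who pays the next bid down: $3.83/click.

Novara; $3.83 per click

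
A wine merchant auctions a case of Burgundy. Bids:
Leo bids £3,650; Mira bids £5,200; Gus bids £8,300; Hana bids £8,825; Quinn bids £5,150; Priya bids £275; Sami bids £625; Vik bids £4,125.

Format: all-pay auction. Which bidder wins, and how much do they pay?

Rule: the highest bidder wins the item, but every bidder pays their own bid.
Bids ranked: 8,825 (Hana) > 8,300 (Gus) > 5,200 (Mira) > 5,150 (Quinn) > 4,125 (Vik) > 3,650 (Leo) > …
Hana wins with the top bid; all bids are sunk regardless.

Hana pays £8,825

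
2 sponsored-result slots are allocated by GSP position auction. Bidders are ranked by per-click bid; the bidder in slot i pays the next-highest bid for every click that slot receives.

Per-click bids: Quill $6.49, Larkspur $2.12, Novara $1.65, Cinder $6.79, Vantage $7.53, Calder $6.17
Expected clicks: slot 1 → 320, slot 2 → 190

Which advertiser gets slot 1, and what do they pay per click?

Sorting advertisers: $7.53 (Vantage) > $6.79 (Cinder) > $6.49 (Quill) > …
Slot 1 goes to the first-ranked bidder, Vantage, who pays the next bid down: $6.79/click.

Vantage; $6.79 per click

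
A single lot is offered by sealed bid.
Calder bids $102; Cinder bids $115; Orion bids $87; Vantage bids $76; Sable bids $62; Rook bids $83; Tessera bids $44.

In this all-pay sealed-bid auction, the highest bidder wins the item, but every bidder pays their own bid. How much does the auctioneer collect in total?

Total revenue: $569

Sorting bids: 115 (Cinder) > 102 (Calder) > 87 (Orion) > 83 (Rook) > 76 (Vantage) > 62 (Sable) > …
Every bidder forfeits their bid regardless of winning.
Revenue = 102 + 115 + 87 + 76 + 62 + 83 + 44 = $569.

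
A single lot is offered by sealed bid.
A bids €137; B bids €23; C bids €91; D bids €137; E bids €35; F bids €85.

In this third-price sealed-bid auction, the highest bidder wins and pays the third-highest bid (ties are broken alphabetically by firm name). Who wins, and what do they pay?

Rule: the highest bidder wins and pays the third-highest bid.
Sorting bids: 137 (A) > 137 (D) > 91 (C) > 85 (F) > 35 (E) > 23 (B)
Tie at €137 → A wins by tie-break.
A wins; payment is bid #3 in the ranking = €91.

A pays €91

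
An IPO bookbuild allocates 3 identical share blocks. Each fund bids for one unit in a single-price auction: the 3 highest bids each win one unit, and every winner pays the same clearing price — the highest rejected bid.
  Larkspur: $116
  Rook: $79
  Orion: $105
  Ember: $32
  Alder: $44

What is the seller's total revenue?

Sorting: 116 (Larkspur), 105 (Orion), 79 (Rook), 44 (Alder), 32 (Ember)
Winners (3 units): Larkspur, Orion, Rook.
Clearing price = highest rejected bid = $44.
Total revenue = 3 × $44 = $132.

Total revenue: $132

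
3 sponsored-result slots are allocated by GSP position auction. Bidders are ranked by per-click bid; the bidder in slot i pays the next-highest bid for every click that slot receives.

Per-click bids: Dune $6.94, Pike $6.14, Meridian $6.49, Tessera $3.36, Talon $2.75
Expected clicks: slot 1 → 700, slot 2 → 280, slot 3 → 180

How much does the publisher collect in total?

Total revenue: $6867.00

Sorting advertisers: $6.94 (Dune) > $6.49 (Meridian) > $6.14 (Pike) > $3.36 (Tessera) > …
Slot 1: Dune pays $6.49 × 700 = $4543.00
Slot 2: Meridian pays $6.14 × 280 = $1719.20
Slot 3: Pike pays $3.36 × 180 = $604.80
Total = $6867.00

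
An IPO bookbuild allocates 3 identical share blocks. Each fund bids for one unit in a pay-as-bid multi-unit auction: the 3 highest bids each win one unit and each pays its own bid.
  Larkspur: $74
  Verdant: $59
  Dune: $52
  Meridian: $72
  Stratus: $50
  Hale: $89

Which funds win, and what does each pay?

Ordering the bids: 89 (Hale), 74 (Larkspur), 72 (Meridian), 59 (Verdant), 52 (Dune), …
Top 3: Hale, Larkspur, Meridian.
Each winner pays its own bid: Hale $89, Larkspur $74, Meridian $72.

Hale $89, Larkspur $74, Meridian $72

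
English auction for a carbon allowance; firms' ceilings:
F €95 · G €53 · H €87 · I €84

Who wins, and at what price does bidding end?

F wins at €87

Limits ranked: 95 (F) > 87 (H) > 84 (I) > 53 (G)
Bidding ends when H exits at €87; F takes it.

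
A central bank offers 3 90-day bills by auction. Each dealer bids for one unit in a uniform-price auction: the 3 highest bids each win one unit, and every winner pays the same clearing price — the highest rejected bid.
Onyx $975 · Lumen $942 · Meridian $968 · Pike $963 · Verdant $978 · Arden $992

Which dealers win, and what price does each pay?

Arden, Verdant, Onyx; each pays $968

Sorting: 992 (Arden), 978 (Verdant), 975 (Onyx), 968 (Meridian), 963 (Pike), …
Top 3: Arden, Verdant, Onyx.
Clearing price = highest rejected bid = $968.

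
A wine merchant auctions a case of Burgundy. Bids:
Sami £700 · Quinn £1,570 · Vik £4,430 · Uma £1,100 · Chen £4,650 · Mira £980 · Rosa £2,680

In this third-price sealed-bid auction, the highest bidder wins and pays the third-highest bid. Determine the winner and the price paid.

Chen pays £2,680

Third-price sealed-bid auction: the highest bidder wins and pays the third-highest bid.
Bids ranked: 4,650 (Chen) > 4,430 (Vik) > 2,680 (Rosa) > 1,570 (Quinn) > 1,100 (Uma) > 980 (Mira) > …
Chen wins; payment is bid #3 in the ranking = £2,680.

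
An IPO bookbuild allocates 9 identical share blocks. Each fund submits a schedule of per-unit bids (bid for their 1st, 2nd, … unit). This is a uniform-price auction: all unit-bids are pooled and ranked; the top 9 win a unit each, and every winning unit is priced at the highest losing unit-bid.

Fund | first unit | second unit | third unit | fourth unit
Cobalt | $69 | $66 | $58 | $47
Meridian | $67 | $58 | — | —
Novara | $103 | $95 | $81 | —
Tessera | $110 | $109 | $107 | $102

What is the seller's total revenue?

Total revenue: $594

All unit-bids, highest first — top 9: 110 (Tessera-1), 109 (Tessera-2), 107 (Tessera-3), 103 (Novara-1), 102 (Tessera-4), 95 (Novara-2), 81 (Novara-3), 69 (Cobalt-1), 67 (Meridian-1)
Highest rejected unit-bid = $66.
Allocation: Cobalt 1, Meridian 1, Novara 3, Tessera 4. Every unit priced at $66.
Revenue = 9 × 66 = $594.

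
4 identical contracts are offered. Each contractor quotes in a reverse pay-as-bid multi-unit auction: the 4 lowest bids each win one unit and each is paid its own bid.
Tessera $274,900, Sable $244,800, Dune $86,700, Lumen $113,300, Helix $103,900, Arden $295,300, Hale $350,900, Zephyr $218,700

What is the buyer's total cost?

Sorting: 86,700 (Dune), 103,900 (Helix), 113,300 (Lumen), 218,700 (Zephyr), 244,800 (Sable), 274,900 (Tessera), …
Lowest 4: Dune, Helix, Lumen, Zephyr.
Total cost = 86,700 + 103,900 + 113,300 + 218,700 = $522,600.

Total cost: $522,600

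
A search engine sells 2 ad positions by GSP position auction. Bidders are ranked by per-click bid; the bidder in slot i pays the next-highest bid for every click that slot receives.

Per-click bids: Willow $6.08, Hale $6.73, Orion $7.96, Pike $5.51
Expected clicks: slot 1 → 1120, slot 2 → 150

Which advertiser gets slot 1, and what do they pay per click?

Orion; $6.73 per click

Sorting advertisers: $7.96 (Orion) > $6.73 (Hale) > $6.08 (Willow) > …
Slot 1 goes to the first-ranked bidder, Orion, who pays the next bid down: $6.73/click.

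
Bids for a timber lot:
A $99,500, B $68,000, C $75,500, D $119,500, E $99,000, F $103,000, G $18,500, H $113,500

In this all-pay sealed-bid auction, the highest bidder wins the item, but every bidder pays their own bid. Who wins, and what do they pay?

Bids in order: 119,500 (D) > 113,500 (H) > 103,000 (F) > 99,500 (A) > 99,000 (E) > 75,500 (C) > …
D wins with the top bid; all bids are sunk regardless.

D pays $119,500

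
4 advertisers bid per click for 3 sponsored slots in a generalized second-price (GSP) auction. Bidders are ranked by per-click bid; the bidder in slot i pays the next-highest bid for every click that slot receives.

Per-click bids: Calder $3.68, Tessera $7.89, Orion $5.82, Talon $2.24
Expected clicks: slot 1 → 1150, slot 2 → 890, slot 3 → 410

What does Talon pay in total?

Sorting advertisers: $7.89 (Tessera) > $5.82 (Orion) > $3.68 (Calder) > $2.24 (Talon)
Talon ranks below slot 3 → no slot, pays nothing.

Talon pays $0.00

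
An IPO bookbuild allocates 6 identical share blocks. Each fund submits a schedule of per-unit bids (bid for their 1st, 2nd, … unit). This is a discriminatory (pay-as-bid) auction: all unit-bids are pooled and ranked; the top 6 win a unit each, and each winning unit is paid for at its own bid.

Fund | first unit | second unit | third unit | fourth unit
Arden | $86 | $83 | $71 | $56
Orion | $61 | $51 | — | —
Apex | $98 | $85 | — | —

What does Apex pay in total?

Pooled unit-bids ranked (top 6): 98 (Apex-1), 86 (Arden-1), 85 (Apex-2), 83 (Arden-2), 71 (Arden-3), 61 (Orion-1)
Next rejected bid: $56 (not a price — pay-as-bid).
Apex's winning unit-bids: 98 + 85 = $183.

Apex pays $183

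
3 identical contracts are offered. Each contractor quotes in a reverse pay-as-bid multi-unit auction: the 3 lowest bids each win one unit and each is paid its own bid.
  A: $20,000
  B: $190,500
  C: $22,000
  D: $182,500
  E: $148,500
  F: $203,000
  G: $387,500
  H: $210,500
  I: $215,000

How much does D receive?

Bids ranked low→high: 20,000 (A), 22,000 (C), 148,500 (E), 182,500 (D), 190,500 (B), …
Lowest 3: A, C, E.
D does not win → $0.

D is paid $0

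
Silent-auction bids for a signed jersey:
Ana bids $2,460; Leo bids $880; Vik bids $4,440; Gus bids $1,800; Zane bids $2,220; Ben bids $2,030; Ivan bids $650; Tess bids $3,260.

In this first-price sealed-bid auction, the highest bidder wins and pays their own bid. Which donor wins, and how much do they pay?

Rule: the highest bidder wins and pays their own bid.
Bids ranked: 4,440 (Vik) > 3,260 (Tess) > 2,460 (Ana) > 2,220 (Zane) > 2,030 (Ben) > 1,800 (Gus) > …
Vik is highest → pays own bid, $4,440.

Vik pays $4,440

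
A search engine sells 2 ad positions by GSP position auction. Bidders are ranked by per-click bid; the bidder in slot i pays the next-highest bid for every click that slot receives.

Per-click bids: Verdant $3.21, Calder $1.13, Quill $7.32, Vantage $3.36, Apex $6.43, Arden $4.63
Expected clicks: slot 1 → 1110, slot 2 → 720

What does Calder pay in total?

Per-click bids in order: $7.32 (Quill) > $6.43 (Apex) > $4.63 (Arden) > …
Calder ranks below slot 2 → no slot, pays nothing.

Calder pays $0.00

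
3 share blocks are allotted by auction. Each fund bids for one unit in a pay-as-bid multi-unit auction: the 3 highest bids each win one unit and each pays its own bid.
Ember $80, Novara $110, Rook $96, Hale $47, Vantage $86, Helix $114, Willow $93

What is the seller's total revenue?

Sorting: 114 (Helix), 110 (Novara), 96 (Rook), 93 (Willow), 86 (Vantage), …
The 3 highest are Helix, Novara, Rook.
Total revenue = 114 + 110 + 96 = $320.

Total revenue: $320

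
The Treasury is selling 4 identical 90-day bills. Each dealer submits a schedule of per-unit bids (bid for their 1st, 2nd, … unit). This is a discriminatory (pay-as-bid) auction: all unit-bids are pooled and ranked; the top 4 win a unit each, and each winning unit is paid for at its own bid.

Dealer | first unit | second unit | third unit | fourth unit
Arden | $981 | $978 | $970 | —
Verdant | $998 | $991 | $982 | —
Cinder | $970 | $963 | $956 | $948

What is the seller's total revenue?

Total revenue: $3,952

All unit-bids, highest first — top 4: 998 (Verdant-1), 991 (Verdant-2), 982 (Verdant-3), 981 (Arden-1)
Next rejected bid: $978 (not a price — pay-as-bid).
Each winning unit pays its own bid.
Revenue = 998 + 991 + 982 + 981 = $3,952.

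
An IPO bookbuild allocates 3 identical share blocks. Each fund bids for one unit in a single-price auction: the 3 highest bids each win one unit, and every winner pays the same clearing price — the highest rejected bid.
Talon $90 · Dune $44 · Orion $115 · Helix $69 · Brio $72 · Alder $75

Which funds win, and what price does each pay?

Orion, Talon, Alder; each pays $72

Sorting: 115 (Orion), 90 (Talon), 75 (Alder), 72 (Brio), 69 (Helix), …
Winners (3 units): Orion, Talon, Alder.
First losing bid is Brio's $72, which sets the uniform price.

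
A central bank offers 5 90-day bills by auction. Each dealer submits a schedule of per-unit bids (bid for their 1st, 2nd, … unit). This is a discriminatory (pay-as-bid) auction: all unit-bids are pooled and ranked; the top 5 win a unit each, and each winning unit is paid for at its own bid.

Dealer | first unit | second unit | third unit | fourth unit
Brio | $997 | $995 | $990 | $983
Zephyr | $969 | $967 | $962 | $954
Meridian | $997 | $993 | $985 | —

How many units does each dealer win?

Pooled unit-bids ranked (top 5): 997 (Brio-1), 997 (Meridian-1), 995 (Brio-2), 993 (Meridian-2), 990 (Brio-3)
Next rejected bid: $985 (not a price — pay-as-bid).
Allocation: Brio 3, Meridian 2.

Brio 3, Meridian 2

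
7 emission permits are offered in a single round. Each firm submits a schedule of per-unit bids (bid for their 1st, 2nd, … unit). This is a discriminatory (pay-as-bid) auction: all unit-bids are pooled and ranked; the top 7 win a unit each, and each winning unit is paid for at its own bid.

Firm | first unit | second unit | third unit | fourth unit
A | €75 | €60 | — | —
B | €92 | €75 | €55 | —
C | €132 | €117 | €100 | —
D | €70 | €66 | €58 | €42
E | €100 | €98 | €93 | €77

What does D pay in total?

D pays €0

Pooled unit-bids ranked (top 7): 132 (C-1), 117 (C-2), 100 (C-3), 100 (E-1), 98 (E-2), 93 (E-3), 92 (B-1)
Next rejected bid: €77 (not a price — pay-as-bid).
D wins no units.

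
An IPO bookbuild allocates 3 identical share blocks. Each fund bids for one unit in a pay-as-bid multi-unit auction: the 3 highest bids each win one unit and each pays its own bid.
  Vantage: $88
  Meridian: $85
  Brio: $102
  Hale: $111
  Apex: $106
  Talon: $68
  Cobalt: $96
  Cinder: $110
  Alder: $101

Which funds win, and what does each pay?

Hale $111, Cinder $110, Apex $106

Bids ranked high→low: 111 (Hale), 110 (Cinder), 106 (Apex), 102 (Brio), 101 (Alder), …
The 3 highest are Hale, Cinder, Apex.
Each winner pays its own bid: Hale $111, Cinder $110, Apex $106.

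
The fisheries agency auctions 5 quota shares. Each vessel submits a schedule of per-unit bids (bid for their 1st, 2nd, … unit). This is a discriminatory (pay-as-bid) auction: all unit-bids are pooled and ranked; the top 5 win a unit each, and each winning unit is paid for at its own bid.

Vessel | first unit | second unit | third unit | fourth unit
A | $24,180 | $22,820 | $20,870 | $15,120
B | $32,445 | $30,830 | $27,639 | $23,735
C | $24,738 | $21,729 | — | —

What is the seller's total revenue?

Total revenue: $139,832

Merging the schedules and taking the best 5: 32,445 (B-1), 30,830 (B-2), 27,639 (B-3), 24,738 (C-1), 24,180 (A-1)
Next rejected bid: $23,735 (not a price — pay-as-bid).
Each winning unit pays its own bid.
Revenue = 32,445 + 30,830 + 27,639 + 24,738 + 24,180 = $139,832.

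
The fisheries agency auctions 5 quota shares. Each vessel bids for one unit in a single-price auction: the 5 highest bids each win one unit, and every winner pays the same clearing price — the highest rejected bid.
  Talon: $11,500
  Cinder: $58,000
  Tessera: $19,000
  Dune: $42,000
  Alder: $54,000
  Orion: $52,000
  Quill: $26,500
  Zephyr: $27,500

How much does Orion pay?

Sorting: 58,000 (Cinder), 54,000 (Alder), 52,000 (Orion), 42,000 (Dune), 27,500 (Zephyr), 26,500 (Quill), 19,000 (Tessera), …
The 5 highest are Cinder, Alder, Orion, Dune, Zephyr.
First losing bid is Quill's $26,500, which sets the uniform price.
Orion wins → pays $26,500.

Orion pays $26,500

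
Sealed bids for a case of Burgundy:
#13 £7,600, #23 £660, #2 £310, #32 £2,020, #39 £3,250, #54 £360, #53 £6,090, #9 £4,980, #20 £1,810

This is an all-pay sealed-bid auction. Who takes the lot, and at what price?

All-pay sealed-bid auction: the highest bidder wins the item, but every bidder pays their own bid.
Bids in order: 7,600 (#13) > 6,090 (#53) > 4,980 (#9) > 3,250 (#39) > 2,020 (#32) > 1,810 (#20) > …
#13 is highest and takes the item; every bidder forfeits their bid.

#13 pays £7,600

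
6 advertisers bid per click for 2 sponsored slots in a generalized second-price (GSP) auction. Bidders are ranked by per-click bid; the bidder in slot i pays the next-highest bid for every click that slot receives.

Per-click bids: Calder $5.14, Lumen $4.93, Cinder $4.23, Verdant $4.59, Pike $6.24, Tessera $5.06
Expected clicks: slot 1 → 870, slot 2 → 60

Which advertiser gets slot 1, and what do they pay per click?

Pike; $5.14 per click

Ranked by bid: $6.24 (Pike) > $5.14 (Calder) > $5.06 (Tessera) > …
Slot 1 goes to the first-ranked bidder, Pike, who pays the next bid down: $5.14/click.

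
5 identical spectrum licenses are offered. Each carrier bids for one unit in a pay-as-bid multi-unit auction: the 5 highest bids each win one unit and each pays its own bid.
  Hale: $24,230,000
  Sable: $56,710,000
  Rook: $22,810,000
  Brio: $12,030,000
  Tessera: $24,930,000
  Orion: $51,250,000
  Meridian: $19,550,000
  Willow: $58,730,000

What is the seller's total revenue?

Total revenue: $215,850,000

Ordering the bids: 58,730,000 (Willow), 56,710,000 (Sable), 51,250,000 (Orion), 24,930,000 (Tessera), 24,230,000 (Hale), 22,810,000 (Rook), 19,550,000 (Meridian), …
Top 5: Willow, Sable, Orion, Tessera, Hale.
Total revenue = 58,730,000 + 56,710,000 + 51,250,000 + 24,930,000 + 24,230,000 = $215,850,000.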